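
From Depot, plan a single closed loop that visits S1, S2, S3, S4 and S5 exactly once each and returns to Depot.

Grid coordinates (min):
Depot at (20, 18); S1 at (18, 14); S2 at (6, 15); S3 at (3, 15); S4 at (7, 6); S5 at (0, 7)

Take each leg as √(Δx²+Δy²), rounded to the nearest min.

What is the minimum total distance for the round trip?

51 min — the shortest possible round trip.

Depot-S1-S2-S3-S4-S5-Depot: 4+12+3+10+7+23 = 59
Depot-S1-S2-S3-S5-S4-Depot: 4+12+3+9+7+18 = 53
Depot-S1-S2-S4-S3-S5-Depot: 4+12+9+10+9+23 = 67
Depot-S1-S2-S4-S5-S3-Depot: 4+12+9+7+9+17 = 58
Depot-S1-S2-S5-S3-S4-Depot: 4+12+10+9+10+18 = 63
Depot-S1-S2-S5-S4-S3-Depot: 4+12+10+7+10+17 = 60
Depot-S1-S3-S2-S4-S5-Depot: 4+15+3+9+7+23 = 61
Depot-S1-S3-S2-S5-S4-Depot: 4+15+3+10+7+18 = 57
Depot-S1-S3-S4-S2-S5-Depot: 4+15+10+9+10+23 = 71
Depot-S1-S3-S4-S5-S2-Depot: 4+15+10+7+10+14 = 60
Depot-S1-S3-S5-S2-S4-Depot: 4+15+9+10+9+18 = 65
Depot-S1-S3-S5-S4-S2-Depot: 4+15+9+7+9+14 = 58
Depot-S1-S4-S2-S3-S5-Depot: 4+14+9+3+9+23 = 62
Depot-S1-S4-S2-S5-S3-Depot: 4+14+9+10+9+17 = 63
… (46 more)
Depot-S1-S4-S5-S3-S2-Depot: 4+14+7+9+3+14 = 51  ← best
The minimum is 51.
One optimal route: Depot → S1 → S4 → S5 → S3 → S2 → Depot (or its reverse).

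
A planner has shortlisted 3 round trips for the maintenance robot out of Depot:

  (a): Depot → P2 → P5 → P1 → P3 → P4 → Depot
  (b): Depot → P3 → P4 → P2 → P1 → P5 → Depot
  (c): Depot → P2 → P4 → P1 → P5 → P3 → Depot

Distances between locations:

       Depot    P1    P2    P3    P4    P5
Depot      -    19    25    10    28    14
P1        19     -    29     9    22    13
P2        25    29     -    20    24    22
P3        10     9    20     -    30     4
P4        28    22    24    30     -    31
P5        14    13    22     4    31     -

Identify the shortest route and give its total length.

98 — (c) is the shortest.

(a): 25 + 22 + 13 + 9 + 30 + 28 = 127
(b): 10 + 30 + 24 + 29 + 13 + 14 = 120
(c): 25 + 24 + 22 + 13 + 4 + 10 = 98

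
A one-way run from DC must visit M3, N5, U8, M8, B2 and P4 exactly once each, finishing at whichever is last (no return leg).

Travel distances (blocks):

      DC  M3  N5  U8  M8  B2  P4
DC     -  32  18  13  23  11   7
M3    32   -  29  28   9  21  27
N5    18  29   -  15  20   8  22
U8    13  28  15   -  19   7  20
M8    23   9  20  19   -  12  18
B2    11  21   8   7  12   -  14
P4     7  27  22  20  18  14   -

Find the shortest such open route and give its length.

There are 6! = 720 possible orderings.
DC - M3 - N5 - U8 - M8 - B2 - P4: 32+29+15+19+12+14 = 121
DC - M3 - N5 - U8 - M8 - P4 - B2: 32+29+15+19+18+14 = 127
DC - M3 - N5 - U8 - B2 - M8 - P4: 32+29+15+7+12+18 = 113
DC - M3 - N5 - U8 - B2 - P4 - M8: 32+29+15+7+14+18 = 115
DC - M3 - N5 - U8 - P4 - M8 - B2: 32+29+15+20+18+12 = 126
DC - M3 - N5 - U8 - P4 - B2 - M8: 32+29+15+20+14+12 = 122
DC - M3 - N5 - M8 - U8 - B2 - P4: 32+29+20+19+7+14 = 121
DC - M3 - N5 - M8 - U8 - P4 - B2: 32+29+20+19+20+14 = 134
… (712 more)
DC - P4 - U8 - N5 - B2 - M8 - M3: 7+20+15+8+12+9 = 71  ← best
The minimum is 71.
One shortest path: DC → P4 → U8 → N5 → B2 → M8 → M3.

Minimum one-way distance = 71 blocks.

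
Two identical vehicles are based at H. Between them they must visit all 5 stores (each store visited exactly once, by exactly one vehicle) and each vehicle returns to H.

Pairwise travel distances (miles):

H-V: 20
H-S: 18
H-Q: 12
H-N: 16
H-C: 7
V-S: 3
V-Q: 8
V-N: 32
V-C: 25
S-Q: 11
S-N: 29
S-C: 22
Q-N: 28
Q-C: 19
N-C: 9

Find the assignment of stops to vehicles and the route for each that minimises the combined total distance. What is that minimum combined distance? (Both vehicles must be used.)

Minimum combined distance: 73 miles.

There are 2^4 − 1 = 15 ways to divide the 5 stops into two non-empty groups. For each, the best each vehicle can do is its own shortest tour through its group:
  {V} + {S, Q, N, C}: 40 + 68 = 108
  {S} + {V, Q, N, C}: 36 + 68 = 104
  {V, S} + {Q, N, C}: 41 + 56 = 97
  {Q} + {V, S, N, C}: 24 + 68 = 92
  {V, Q} + {S, N, C}: 40 + 63 = 103
  {S, Q} + {V, N, C}: 41 + 68 = 109
  … (15 splits in total)
  {V, S, Q} + {N, C}: 41 + 32 = 73  ← best
Best: vehicle 1 H → S → V → Q → H = 41; vehicle 2 H → N → C → H = 32; combined 73.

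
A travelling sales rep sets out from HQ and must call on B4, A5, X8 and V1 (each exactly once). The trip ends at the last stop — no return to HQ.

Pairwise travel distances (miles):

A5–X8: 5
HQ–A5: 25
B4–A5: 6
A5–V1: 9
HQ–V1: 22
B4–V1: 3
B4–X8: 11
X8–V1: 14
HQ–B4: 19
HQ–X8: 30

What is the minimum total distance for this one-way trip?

Shortest open route: 36 miles.

There are 4! = 24 possible orderings.
HQ→B4→A5→X8→V1: 19+6+5+14 = 44
HQ→B4→A5→V1→X8: 19+6+9+14 = 48
HQ→B4→X8→A5→V1: 19+11+5+9 = 44
HQ→B4→X8→V1→A5: 19+11+14+9 = 53
HQ→B4→V1→A5→X8: 19+3+9+5 = 36
HQ→B4→V1→X8→A5: 19+3+14+5 = 41
HQ→A5→B4→X8→V1: 25+6+11+14 = 56
HQ→A5→B4→V1→X8: 25+6+3+14 = 48
HQ→A5→X8→B4→V1: 25+5+11+3 = 44
HQ→A5→X8→V1→B4: 25+5+14+3 = 47
HQ→A5→V1→B4→X8: 25+9+3+11 = 48
HQ→A5→V1→X8→B4: 25+9+14+11 = 59
HQ→X8→B4→A5→V1: 30+11+6+9 = 56
HQ→X8→B4→V1→A5: 30+11+3+9 = 53
… (10 more)
The minimum is 36.
One shortest path: HQ → B4 → V1 → A5 → X8.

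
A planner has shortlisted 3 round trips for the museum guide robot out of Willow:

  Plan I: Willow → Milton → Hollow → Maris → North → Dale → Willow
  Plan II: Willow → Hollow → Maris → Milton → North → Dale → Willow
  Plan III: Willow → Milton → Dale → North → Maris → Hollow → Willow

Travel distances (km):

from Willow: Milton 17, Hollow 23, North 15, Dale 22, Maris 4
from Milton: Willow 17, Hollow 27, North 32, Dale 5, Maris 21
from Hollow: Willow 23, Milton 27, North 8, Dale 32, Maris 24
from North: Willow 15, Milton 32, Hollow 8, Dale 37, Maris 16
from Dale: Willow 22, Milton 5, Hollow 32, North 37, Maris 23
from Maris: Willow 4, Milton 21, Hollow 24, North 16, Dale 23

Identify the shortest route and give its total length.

Shortest is Plan III, total 122 km.

Plan I: 17 + 27 + 24 + 16 + 37 + 22 = 143
Plan II: 23 + 24 + 21 + 32 + 37 + 22 = 159
Plan III: 17 + 5 + 37 + 16 + 24 + 23 = 122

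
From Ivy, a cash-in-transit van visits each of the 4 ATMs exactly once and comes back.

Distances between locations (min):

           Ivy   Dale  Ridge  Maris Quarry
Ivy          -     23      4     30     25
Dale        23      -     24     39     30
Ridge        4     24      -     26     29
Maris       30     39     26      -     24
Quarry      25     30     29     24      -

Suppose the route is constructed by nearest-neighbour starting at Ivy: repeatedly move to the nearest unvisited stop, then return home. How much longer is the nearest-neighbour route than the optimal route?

Ivy: Ridge=4, Dale=23, Quarry=25, Maris=30 ⇒ Ridge
Ridge: Dale=24, Maris=26, Quarry=29 ⇒ Dale
Dale: Quarry=30, Maris=39 ⇒ Quarry
Quarry: Maris=24 ⇒ Maris
NN route Ivy → Ridge → Dale → Quarry → Maris → Ivy costs 112.
Optimal: Ivy → Dale → Quarry → Maris → Ridge → Ivy costs 107 (by enumerating all 12 distinct tours).
Excess = 112 − 107 = 5.

The nearest-neighbour route is 5 min longer than optimal.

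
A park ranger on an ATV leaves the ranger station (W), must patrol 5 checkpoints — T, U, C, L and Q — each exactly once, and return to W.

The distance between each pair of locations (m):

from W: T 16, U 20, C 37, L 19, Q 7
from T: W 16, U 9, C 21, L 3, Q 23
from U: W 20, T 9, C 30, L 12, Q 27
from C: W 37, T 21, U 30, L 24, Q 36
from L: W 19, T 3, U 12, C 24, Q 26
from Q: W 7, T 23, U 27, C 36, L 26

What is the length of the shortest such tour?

There are 60 distinct closed tours to check (reversals are equivalent).
W-T-U-C-L-Q-W: 16+9+30+24+26+7 = 112
W-T-U-C-Q-L-W: 16+9+30+36+26+19 = 136
W-T-U-L-C-Q-W: 16+9+12+24+36+7 = 104
W-T-U-L-Q-C-W: 16+9+12+26+36+37 = 136
W-T-U-Q-C-L-W: 16+9+27+36+24+19 = 131
W-T-U-Q-L-C-W: 16+9+27+26+24+37 = 139
W-T-C-U-L-Q-W: 16+21+30+12+26+7 = 112
W-T-C-U-Q-L-W: 16+21+30+27+26+19 = 139
W-T-C-L-U-Q-W: 16+21+24+12+27+7 = 107
W-T-C-L-Q-U-W: 16+21+24+26+27+20 = 134
W-T-C-Q-U-L-W: 16+21+36+27+12+19 = 131
W-T-C-Q-L-U-W: 16+21+36+26+12+20 = 131
W-T-L-U-C-Q-W: 16+3+12+30+36+7 = 104
W-T-L-U-Q-C-W: 16+3+12+27+36+37 = 131
… (46 more)
W-U-T-L-C-Q-W: 20+9+3+24+36+7 = 99  ← best
The minimum is 99.
One optimal route: W → U → T → L → C → Q → W (or its reverse).

Minimum total distance: 99 m.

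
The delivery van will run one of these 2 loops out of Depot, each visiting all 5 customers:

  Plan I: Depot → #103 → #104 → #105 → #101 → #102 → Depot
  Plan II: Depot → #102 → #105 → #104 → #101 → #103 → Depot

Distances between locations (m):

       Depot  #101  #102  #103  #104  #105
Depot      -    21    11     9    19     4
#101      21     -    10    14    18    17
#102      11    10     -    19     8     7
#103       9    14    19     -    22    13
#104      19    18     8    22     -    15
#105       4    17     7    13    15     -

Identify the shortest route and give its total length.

Plan I: 9 + 22 + 15 + 17 + 10 + 11 = 84
Plan II: 11 + 7 + 15 + 18 + 14 + 9 = 74

74 m — Plan II is the shortest.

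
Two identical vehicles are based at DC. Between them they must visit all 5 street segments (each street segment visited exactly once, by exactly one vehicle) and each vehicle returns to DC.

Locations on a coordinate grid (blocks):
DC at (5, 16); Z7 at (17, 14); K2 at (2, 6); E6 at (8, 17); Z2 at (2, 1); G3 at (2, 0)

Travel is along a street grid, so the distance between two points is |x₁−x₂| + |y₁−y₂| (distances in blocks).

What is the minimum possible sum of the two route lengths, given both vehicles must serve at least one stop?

There are 2^4 − 1 = 15 ways to divide the 5 stops into two non-empty groups. For each, the best each vehicle can do is its own shortest tour through its group:
  {Z7} + {K2, E6, Z2, G3}: 28 + 46 = 74
  {K2} + {Z7, E6, Z2, G3}: 26 + 64 = 90
  {Z7, K2} + {E6, Z2, G3}: 50 + 46 = 96
  {E6} + {Z7, K2, Z2, G3}: 8 + 62 = 70
  {Z7, E6} + {K2, Z2, G3}: 30 + 38 = 68
  {K2, E6} + {Z7, Z2, G3}: 34 + 62 = 96
  … (15 splits in total)
Best: vehicle 1 DC → Z7 → E6 → DC = 30; vehicle 2 DC → K2 → Z2 → G3 → DC = 38; combined 68.

68 blocks — the smallest possible combined total.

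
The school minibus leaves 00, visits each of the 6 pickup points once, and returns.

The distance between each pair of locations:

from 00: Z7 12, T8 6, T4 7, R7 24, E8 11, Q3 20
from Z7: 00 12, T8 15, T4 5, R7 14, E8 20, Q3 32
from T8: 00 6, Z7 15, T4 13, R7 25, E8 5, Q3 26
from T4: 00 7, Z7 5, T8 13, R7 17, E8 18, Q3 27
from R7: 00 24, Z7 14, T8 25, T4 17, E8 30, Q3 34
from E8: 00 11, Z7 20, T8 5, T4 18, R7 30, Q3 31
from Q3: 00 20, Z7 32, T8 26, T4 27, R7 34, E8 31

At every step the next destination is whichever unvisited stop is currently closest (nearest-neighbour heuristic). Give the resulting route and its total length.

00 → [T8:6 / T4:7 / E8:11 / Z7:12 / Q3:20 / R7:24] → T8 (6)
T8 → [E8:5 / T4:13 / Z7:15 / R7:25 / Q3:26] → E8 (5)
E8 → [T4:18 / Z7:20 / R7:30 / Q3:31] → T4 (18)
T4 → [Z7:5 / R7:17 / Q3:27] → Z7 (5)
Z7 → [R7:14 / Q3:32] → R7 (14)
R7 → [Q3:34] → Q3 (34)
Return Q3→00: 20.
Total = 6 + 5 + 18 + 5 + 14 + 34 + 20 = 102.

Total distance 102 via the nearest-neighbour route 00 → T8 → E8 → T4 → Z7 → R7 → Q3 → 00.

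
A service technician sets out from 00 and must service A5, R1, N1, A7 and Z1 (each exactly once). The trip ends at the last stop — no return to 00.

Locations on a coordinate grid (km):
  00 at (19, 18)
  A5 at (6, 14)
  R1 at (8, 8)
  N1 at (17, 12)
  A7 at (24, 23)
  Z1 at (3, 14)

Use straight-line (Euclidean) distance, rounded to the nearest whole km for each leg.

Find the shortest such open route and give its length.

There are 5! = 120 possible orderings.
00 → A5 → R1 → N1 → A7 → Z1: 14+6+10+13+23 = 66
00 → A5 → R1 → N1 → Z1 → A7: 14+6+10+14+23 = 67
00 → A5 → R1 → A7 → N1 → Z1: 14+6+22+13+14 = 69
00 → A5 → R1 → A7 → Z1 → N1: 14+6+22+23+14 = 79
00 → A5 → R1 → Z1 → N1 → A7: 14+6+8+14+13 = 55
00 → A5 → R1 → Z1 → A7 → N1: 14+6+8+23+13 = 64
00 → A5 → N1 → R1 → A7 → Z1: 14+11+10+22+23 = 80
00 → A5 → N1 → R1 → Z1 → A7: 14+11+10+8+23 = 66
00 → A5 → N1 → A7 → R1 → Z1: 14+11+13+22+8 = 68
00 → A5 → N1 → A7 → Z1 → R1: 14+11+13+23+8 = 69
00 → A5 → N1 → Z1 → R1 → A7: 14+11+14+8+22 = 69
00 → A5 → N1 → Z1 → A7 → R1: 14+11+14+23+22 = 84
00 → A5 → A7 → R1 → N1 → Z1: 14+20+22+10+14 = 80
00 → A5 → A7 → R1 → Z1 → N1: 14+20+22+8+14 = 78
… (106 more)
00 → A7 → N1 → R1 → A5 → Z1: 7+13+10+6+3 = 39  ← best
The minimum is 39.
One shortest path: 00 → A7 → N1 → R1 → A5 → Z1.

Shortest open route: 39 km.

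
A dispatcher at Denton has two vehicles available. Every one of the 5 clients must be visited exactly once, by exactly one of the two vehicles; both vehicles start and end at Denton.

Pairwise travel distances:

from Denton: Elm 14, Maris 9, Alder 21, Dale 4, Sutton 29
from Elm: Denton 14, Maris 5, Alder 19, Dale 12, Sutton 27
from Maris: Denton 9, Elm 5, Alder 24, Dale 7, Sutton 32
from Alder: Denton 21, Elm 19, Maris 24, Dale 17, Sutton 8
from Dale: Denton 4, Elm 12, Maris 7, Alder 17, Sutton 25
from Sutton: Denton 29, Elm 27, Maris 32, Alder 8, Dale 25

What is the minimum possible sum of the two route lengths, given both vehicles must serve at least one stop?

There are 2^4 − 1 = 15 ways to divide the 5 stops into two non-empty groups. For each, the best each vehicle can do is its own shortest tour through its group:
  {Elm} + {Maris, Alder, Dale, Sutton}: 28 + 70 = 98
  {Maris} + {Elm, Alder, Dale, Sutton}: 18 + 70 = 88
  {Elm, Maris} + {Alder, Dale, Sutton}: 28 + 58 = 86
  {Alder} + {Elm, Maris, Dale, Sutton}: 42 + 70 = 112
  {Elm, Alder} + {Maris, Dale, Sutton}: 54 + 70 = 124
  {Maris, Alder} + {Elm, Dale, Sutton}: 54 + 70 = 124
  … (15 splits in total)
  {Dale} + {Elm, Maris, Alder, Sutton}: 8 + 70 = 78  ← best
Best: vehicle 1 Denton → Dale → Denton = 8; vehicle 2 Denton → Maris → Elm → Alder → Sutton → Denton = 70; combined 78.

78 — the smallest possible combined total.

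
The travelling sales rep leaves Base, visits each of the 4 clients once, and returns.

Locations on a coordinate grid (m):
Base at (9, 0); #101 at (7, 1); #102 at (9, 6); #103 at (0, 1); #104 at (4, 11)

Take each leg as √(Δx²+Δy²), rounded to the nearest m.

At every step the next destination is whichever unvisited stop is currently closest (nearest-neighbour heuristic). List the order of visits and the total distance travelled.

Base → [#101:2 / #102:6 / #103:9 / #104:12] → #101 (2)
#101 → [#102:5 / #103:7 / #104:10] → #102 (5)
#102 → [#104:7 / #103:10] → #104 (7)
#104 → [#103:11] → #103 (11)
Return #103→Base: 9.
Total = 2 + 5 + 7 + 11 + 9 = 34.

34 m along Base → #101 → #102 → #104 → #103 → Base.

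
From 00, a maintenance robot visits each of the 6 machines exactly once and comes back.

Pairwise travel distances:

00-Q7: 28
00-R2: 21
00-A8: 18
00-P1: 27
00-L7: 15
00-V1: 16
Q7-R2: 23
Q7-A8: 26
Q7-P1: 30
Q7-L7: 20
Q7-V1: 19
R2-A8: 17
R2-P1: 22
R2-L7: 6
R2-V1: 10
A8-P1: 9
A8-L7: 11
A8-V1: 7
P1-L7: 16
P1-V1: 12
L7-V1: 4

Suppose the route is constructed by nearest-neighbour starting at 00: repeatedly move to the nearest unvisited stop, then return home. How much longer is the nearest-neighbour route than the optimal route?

00: L7=15, V1=16, A8=18, R2=21, P1=27, Q7=28 ⇒ L7
L7: V1=4, R2=6, A8=11, P1=16, Q7=20 ⇒ V1
V1: A8=7, R2=10, P1=12, Q7=19 ⇒ A8
A8: P1=9, R2=17, Q7=26 ⇒ P1
P1: R2=22, Q7=30 ⇒ R2
R2: Q7=23 ⇒ Q7
NN route 00 → L7 → V1 → A8 → P1 → R2 → Q7 → 00 costs 108.
Optimal: 00 → Q7 → R2 → L7 → V1 → P1 → A8 → 00 costs 100 (by enumerating all 360 distinct tours).
Excess = 108 − 100 = 8.

8 longer than the optimal tour.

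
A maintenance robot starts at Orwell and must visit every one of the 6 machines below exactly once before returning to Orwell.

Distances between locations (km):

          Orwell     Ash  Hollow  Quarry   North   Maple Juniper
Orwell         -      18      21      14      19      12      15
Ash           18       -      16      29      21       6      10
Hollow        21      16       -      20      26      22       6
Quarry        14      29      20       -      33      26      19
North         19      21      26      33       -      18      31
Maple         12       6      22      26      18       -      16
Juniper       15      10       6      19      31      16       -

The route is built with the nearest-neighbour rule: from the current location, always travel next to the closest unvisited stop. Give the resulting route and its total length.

Orwell → [Maple:12 / Quarry:14 / Juniper:15 / Ash:18 / North:19 / Hollow:21] → Maple (12)
Maple → [Ash:6 / Juniper:16 / North:18 / Hollow:22 / Quarry:26] → Ash (6)
Ash → [Juniper:10 / Hollow:16 / North:21 / Quarry:29] → Juniper (10)
Juniper → [Hollow:6 / Quarry:19 / North:31] → Hollow (6)
Hollow → [Quarry:20 / North:26] → Quarry (20)
Quarry → [North:33] → North (33)
Return North→Orwell: 19.
Total = 12 + 6 + 10 + 6 + 20 + 33 + 19 = 106.

Nearest-neighbour total = 106 km; route Orwell → Maple → Ash → Juniper → Hollow → Quarry → North → Orwell.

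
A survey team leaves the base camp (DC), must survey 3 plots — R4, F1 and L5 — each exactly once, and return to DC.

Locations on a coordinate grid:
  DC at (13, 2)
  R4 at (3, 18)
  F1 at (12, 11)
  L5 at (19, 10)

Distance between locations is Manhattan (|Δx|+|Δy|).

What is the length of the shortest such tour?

Minimum total distance: 64.

With 3 stops there are 3!/2 = 3 distinct round trips (a route and its reverse cost the same).
DC - R4 - F1 - L5 - DC: 26+16+8+14 = 64
DC - R4 - L5 - F1 - DC: 26+24+8+10 = 68
DC - F1 - R4 - L5 - DC: 10+16+24+14 = 64
The minimum is 64.
One optimal route: DC → R4 → F1 → L5 → DC (or its reverse).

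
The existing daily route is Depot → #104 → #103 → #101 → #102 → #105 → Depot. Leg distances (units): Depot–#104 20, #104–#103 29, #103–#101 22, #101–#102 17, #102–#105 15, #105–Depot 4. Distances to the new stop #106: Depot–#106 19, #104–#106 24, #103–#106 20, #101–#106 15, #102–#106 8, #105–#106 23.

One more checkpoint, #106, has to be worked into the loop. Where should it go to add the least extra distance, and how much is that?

Insertion cost between consecutive stops i–j is d(i,#106) + d(#106,j) − d(i,j):
  between Depot and #104: 19 + 24 − 20 = 23
  between #104 and #103: 24 + 20 − 29 = 15
  between #103 and #101: 20 + 15 − 22 = 13
  between #101 and #102: 15 + 8 − 17 = 6
  between #102 and #105: 8 + 23 − 15 = 16
  between #105 and Depot: 23 + 19 − 4 = 38
Cheapest insertion is between #101 and #102, adding 6.
New total = 107 + 6 = 113.

+6 — insert #106 between #101 and #102.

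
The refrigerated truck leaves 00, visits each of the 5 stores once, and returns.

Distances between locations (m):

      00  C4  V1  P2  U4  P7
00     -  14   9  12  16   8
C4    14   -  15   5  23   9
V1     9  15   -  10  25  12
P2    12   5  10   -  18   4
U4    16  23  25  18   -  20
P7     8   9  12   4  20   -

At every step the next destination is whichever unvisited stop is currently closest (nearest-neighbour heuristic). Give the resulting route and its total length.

At 00 the remaining stops are P7 8, V1 9, P2 12, C4 14, U4 16; go to P7.
At P7 the remaining stops are P2 4, C4 9, V1 12, U4 20; go to P2.
At P2 the remaining stops are C4 5, V1 10, U4 18; go to C4.
At C4 the remaining stops are V1 15, U4 23; go to V1.
At V1 the remaining stops are U4 25; go to U4.
Return U4→00: 16.
Total = 8 + 4 + 5 + 15 + 25 + 16 = 73.

Nearest-neighbour total = 73 m; route 00 → P7 → P2 → C4 → V1 → U4 → 00.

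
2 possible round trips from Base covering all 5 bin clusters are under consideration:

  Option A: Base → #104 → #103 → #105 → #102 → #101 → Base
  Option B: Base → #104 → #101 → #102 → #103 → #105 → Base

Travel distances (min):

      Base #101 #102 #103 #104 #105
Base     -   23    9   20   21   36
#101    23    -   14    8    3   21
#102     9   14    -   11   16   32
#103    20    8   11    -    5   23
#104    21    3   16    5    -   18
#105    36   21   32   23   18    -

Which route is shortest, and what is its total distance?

108 min — Option B is the shortest.

Option A: 21 + 5 + 23 + 32 + 14 + 23 = 118
Option B: 21 + 3 + 14 + 11 + 23 + 36 = 108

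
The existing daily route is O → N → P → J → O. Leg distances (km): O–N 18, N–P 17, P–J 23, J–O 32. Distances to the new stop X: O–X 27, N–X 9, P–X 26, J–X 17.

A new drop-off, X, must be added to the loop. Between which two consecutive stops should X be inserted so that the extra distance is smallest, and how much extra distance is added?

Insertion cost between consecutive stops i–j is d(i,X) + d(X,j) − d(i,j):
  between O and N: 27 + 9 − 18 = 18
  between N and P: 9 + 26 − 17 = 18
  between P and J: 26 + 17 − 23 = 20
  between J and O: 17 + 27 − 32 = 12
Cheapest insertion is between J and O, adding 12.
New total = 90 + 12 = 102.

Adding 12 km by placing X on the J–O leg.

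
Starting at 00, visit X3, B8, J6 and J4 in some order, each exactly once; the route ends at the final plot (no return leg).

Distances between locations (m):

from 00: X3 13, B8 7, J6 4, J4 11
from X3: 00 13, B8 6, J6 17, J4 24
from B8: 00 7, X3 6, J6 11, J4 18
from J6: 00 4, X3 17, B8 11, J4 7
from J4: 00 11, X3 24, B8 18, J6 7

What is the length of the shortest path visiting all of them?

There are 4! = 24 possible orderings.
00→X3→B8→J6→J4: 13+6+11+7 = 37
00→X3→B8→J4→J6: 13+6+18+7 = 44
00→X3→J6→B8→J4: 13+17+11+18 = 59
00→X3→J6→J4→B8: 13+17+7+18 = 55
00→X3→J4→B8→J6: 13+24+18+11 = 66
00→X3→J4→J6→B8: 13+24+7+11 = 55
00→B8→X3→J6→J4: 7+6+17+7 = 37
00→B8→X3→J4→J6: 7+6+24+7 = 44
00→B8→J6→X3→J4: 7+11+17+24 = 59
00→B8→J6→J4→X3: 7+11+7+24 = 49
00→B8→J4→X3→J6: 7+18+24+17 = 66
00→B8→J4→J6→X3: 7+18+7+17 = 49
00→J6→X3→B8→J4: 4+17+6+18 = 45
00→J6→X3→J4→B8: 4+17+24+18 = 63
… (10 more)
00→J6→J4→B8→X3: 4+7+18+6 = 35  ← best
The minimum is 35.
One shortest path: 00 → J6 → J4 → B8 → X3.

35 m — the minimum one-way total.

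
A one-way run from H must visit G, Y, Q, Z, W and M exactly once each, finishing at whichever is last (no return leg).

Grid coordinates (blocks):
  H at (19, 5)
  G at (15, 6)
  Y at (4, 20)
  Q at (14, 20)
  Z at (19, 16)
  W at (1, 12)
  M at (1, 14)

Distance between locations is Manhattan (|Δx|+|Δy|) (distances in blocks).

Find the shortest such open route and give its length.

There are 6! = 720 possible orderings.
H→G→Y→Q→Z→W→M: 5+25+10+9+22+2 = 73
H→G→Y→Q→Z→M→W: 5+25+10+9+20+2 = 71
H→G→Y→Q→W→Z→M: 5+25+10+21+22+20 = 103
H→G→Y→Q→W→M→Z: 5+25+10+21+2+20 = 83
H→G→Y→Q→M→Z→W: 5+25+10+19+20+22 = 101
H→G→Y→Q→M→W→Z: 5+25+10+19+2+22 = 83
H→G→Y→Z→Q→W→M: 5+25+19+9+21+2 = 81
H→G→Y→Z→Q→M→W: 5+25+19+9+19+2 = 79
… (712 more)
H→G→Z→Q→Y→M→W: 5+14+9+10+9+2 = 49  ← best
The minimum is 49.
One shortest path: H → G → Z → Q → Y → M → W.

Shortest open route: 49 blocks.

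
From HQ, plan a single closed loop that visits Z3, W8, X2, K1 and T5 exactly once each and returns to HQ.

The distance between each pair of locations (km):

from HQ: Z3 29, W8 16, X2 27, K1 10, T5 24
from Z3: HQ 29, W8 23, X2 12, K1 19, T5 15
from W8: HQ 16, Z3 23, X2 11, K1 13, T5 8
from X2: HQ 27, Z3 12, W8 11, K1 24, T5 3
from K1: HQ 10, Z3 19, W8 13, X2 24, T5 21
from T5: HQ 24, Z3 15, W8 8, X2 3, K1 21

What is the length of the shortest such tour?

Minimum total distance: 68 km.

With 5 stops there are 5!/2 = 60 distinct round trips (a route and its reverse cost the same).
HQ - Z3 - W8 - X2 - K1 - T5 - HQ: 29+23+11+24+21+24 = 132
HQ - Z3 - W8 - X2 - T5 - K1 - HQ: 29+23+11+3+21+10 = 97
HQ - Z3 - W8 - K1 - X2 - T5 - HQ: 29+23+13+24+3+24 = 116
HQ - Z3 - W8 - K1 - T5 - X2 - HQ: 29+23+13+21+3+27 = 116
HQ - Z3 - W8 - T5 - X2 - K1 - HQ: 29+23+8+3+24+10 = 97
HQ - Z3 - W8 - T5 - K1 - X2 - HQ: 29+23+8+21+24+27 = 132
HQ - Z3 - X2 - W8 - K1 - T5 - HQ: 29+12+11+13+21+24 = 110
HQ - Z3 - X2 - W8 - T5 - K1 - HQ: 29+12+11+8+21+10 = 91
HQ - Z3 - X2 - K1 - W8 - T5 - HQ: 29+12+24+13+8+24 = 110
HQ - Z3 - X2 - K1 - T5 - W8 - HQ: 29+12+24+21+8+16 = 110
HQ - Z3 - X2 - T5 - W8 - K1 - HQ: 29+12+3+8+13+10 = 75
HQ - Z3 - X2 - T5 - K1 - W8 - HQ: 29+12+3+21+13+16 = 94
HQ - Z3 - K1 - W8 - X2 - T5 - HQ: 29+19+13+11+3+24 = 99
HQ - Z3 - K1 - W8 - T5 - X2 - HQ: 29+19+13+8+3+27 = 99
… (46 more)
HQ - W8 - T5 - X2 - Z3 - K1 - HQ: 16+8+3+12+19+10 = 68  ← best
The minimum is 68.
One optimal route: HQ → W8 → T5 → X2 → Z3 → K1 → HQ (or its reverse).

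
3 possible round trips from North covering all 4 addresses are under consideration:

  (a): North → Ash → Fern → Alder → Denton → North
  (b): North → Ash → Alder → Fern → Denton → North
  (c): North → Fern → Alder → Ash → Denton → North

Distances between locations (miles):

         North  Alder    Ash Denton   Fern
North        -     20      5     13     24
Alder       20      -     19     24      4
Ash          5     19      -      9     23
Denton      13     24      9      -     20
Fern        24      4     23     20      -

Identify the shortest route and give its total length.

(a): 5 + 23 + 4 + 24 + 13 = 69
(b): 5 + 19 + 4 + 20 + 13 = 61
(c): 24 + 4 + 19 + 9 + 13 = 69

61 miles — (b) is the shortest.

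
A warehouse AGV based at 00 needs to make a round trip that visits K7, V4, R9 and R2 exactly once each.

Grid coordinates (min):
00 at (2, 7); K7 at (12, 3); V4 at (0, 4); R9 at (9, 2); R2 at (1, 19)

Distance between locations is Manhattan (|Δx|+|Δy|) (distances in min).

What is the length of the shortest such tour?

Shortest round trip = 58 min.

There are 12 distinct closed tours to check (reversals are equivalent).
00 → K7 → V4 → R9 → R2 → 00: 14+13+11+25+13 = 76
00 → K7 → V4 → R2 → R9 → 00: 14+13+16+25+12 = 80
00 → K7 → R9 → V4 → R2 → 00: 14+4+11+16+13 = 58
00 → K7 → R9 → R2 → V4 → 00: 14+4+25+16+5 = 64
00 → K7 → R2 → V4 → R9 → 00: 14+27+16+11+12 = 80
00 → K7 → R2 → R9 → V4 → 00: 14+27+25+11+5 = 82
00 → V4 → K7 → R9 → R2 → 00: 5+13+4+25+13 = 60
00 → V4 → K7 → R2 → R9 → 00: 5+13+27+25+12 = 82
00 → V4 → R9 → K7 → R2 → 00: 5+11+4+27+13 = 60
00 → V4 → R2 → K7 → R9 → 00: 5+16+27+4+12 = 64
00 → R9 → K7 → V4 → R2 → 00: 12+4+13+16+13 = 58
00 → R9 → V4 → K7 → R2 → 00: 12+11+13+27+13 = 76
The minimum is 58.
One optimal route: 00 → K7 → R9 → V4 → R2 → 00 (or its reverse).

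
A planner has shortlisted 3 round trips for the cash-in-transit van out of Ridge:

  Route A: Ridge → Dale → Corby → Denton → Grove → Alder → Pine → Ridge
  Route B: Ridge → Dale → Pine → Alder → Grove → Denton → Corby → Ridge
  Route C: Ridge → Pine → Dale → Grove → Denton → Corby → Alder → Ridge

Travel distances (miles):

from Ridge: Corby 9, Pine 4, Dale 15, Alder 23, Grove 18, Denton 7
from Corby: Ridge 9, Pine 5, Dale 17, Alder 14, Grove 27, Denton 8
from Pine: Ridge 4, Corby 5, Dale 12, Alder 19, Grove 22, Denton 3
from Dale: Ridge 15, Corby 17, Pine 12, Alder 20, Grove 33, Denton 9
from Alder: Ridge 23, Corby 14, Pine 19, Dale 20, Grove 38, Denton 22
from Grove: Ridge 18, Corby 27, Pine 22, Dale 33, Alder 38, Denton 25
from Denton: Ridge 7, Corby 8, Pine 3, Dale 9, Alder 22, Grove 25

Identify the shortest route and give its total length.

Route A: 15 + 17 + 8 + 25 + 38 + 19 + 4 = 126
Route B: 15 + 12 + 19 + 38 + 25 + 8 + 9 = 126
Route C: 4 + 12 + 33 + 25 + 8 + 14 + 23 = 119

119 miles — Route C is the shortest.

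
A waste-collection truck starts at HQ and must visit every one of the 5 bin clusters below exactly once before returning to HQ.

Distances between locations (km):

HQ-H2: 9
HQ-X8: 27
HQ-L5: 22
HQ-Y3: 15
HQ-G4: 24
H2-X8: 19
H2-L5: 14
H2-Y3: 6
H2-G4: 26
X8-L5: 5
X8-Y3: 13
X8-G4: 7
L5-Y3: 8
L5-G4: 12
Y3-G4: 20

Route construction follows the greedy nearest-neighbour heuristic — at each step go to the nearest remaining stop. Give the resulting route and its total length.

Nearest-neighbour total = 59 km; route HQ → H2 → Y3 → L5 → X8 → G4 → HQ.

At HQ the remaining stops are H2 9, Y3 15, L5 22, G4 24, X8 27; go to H2.
At H2 the remaining stops are Y3 6, L5 14, X8 19, G4 26; go to Y3.
At Y3 the remaining stops are L5 8, X8 13, G4 20; go to L5.
At L5 the remaining stops are X8 5, G4 12; go to X8.
At X8 the remaining stops are G4 7; go to G4.
Return G4→HQ: 24.
Total = 9 + 6 + 8 + 5 + 7 + 24 = 59.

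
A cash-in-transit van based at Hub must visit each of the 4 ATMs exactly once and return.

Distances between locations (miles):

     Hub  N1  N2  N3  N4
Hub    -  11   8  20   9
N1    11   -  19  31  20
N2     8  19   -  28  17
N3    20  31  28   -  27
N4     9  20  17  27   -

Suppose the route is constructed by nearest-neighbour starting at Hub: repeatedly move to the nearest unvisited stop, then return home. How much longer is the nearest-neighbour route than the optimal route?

From Hub: N2=8, N4=9, N1=11, N3=20 → choose N2 (8).
From N2: N4=17, N1=19, N3=28 → choose N4 (17).
From N4: N1=20, N3=27 → choose N1 (20).
From N1: N3=31 → choose N3 (31).
NN route Hub → N2 → N4 → N1 → N3 → Hub costs 96.
Optimal: Hub → N1 → N2 → N3 → N4 → Hub costs 94 (by enumerating all 12 distinct tours).
Excess = 96 − 94 = 2.

The nearest-neighbour route is 2 miles longer than optimal.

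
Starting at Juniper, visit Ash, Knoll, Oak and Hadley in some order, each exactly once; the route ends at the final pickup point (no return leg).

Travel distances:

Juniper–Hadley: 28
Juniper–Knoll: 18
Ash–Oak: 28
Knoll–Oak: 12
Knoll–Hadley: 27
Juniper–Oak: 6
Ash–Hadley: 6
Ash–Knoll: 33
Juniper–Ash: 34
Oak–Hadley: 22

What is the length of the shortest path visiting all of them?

There are 4! = 24 possible orderings.
Juniper→Ash→Knoll→Oak→Hadley: 34+33+12+22 = 101
Juniper→Ash→Knoll→Hadley→Oak: 34+33+27+22 = 116
Juniper→Ash→Oak→Knoll→Hadley: 34+28+12+27 = 101
Juniper→Ash→Oak→Hadley→Knoll: 34+28+22+27 = 111
Juniper→Ash→Hadley→Knoll→Oak: 34+6+27+12 = 79
Juniper→Ash→Hadley→Oak→Knoll: 34+6+22+12 = 74
Juniper→Knoll→Ash→Oak→Hadley: 18+33+28+22 = 101
Juniper→Knoll→Ash→Hadley→Oak: 18+33+6+22 = 79
Juniper→Knoll→Oak→Ash→Hadley: 18+12+28+6 = 64
Juniper→Knoll→Oak→Hadley→Ash: 18+12+22+6 = 58
Juniper→Knoll→Hadley→Ash→Oak: 18+27+6+28 = 79
Juniper→Knoll→Hadley→Oak→Ash: 18+27+22+28 = 95
Juniper→Oak→Ash→Knoll→Hadley: 6+28+33+27 = 94
Juniper→Oak→Ash→Hadley→Knoll: 6+28+6+27 = 67
… (10 more)
Juniper→Oak→Knoll→Hadley→Ash: 6+12+27+6 = 51  ← best
The minimum is 51.
One shortest path: Juniper → Oak → Knoll → Hadley → Ash.

Shortest open route: 51.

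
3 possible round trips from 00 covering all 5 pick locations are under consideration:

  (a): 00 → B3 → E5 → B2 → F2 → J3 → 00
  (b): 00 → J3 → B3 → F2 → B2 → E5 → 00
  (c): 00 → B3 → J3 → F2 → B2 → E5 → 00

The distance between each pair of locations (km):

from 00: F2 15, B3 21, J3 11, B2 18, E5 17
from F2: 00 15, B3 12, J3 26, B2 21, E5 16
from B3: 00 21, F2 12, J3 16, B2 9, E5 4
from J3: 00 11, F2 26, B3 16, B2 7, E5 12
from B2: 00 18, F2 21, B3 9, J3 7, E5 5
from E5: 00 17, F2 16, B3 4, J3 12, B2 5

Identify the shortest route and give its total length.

(a): 21 + 4 + 5 + 21 + 26 + 11 = 88
(b): 11 + 16 + 12 + 21 + 5 + 17 = 82
(c): 21 + 16 + 26 + 21 + 5 + 17 = 106

Shortest is (b), total 82 km.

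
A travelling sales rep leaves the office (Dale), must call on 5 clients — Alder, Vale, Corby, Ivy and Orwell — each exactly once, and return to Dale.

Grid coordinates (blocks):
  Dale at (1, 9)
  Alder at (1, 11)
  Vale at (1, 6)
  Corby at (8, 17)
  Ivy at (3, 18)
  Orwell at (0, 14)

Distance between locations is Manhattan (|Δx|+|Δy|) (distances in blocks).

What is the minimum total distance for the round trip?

There are 60 distinct closed tours to check (reversals are equivalent).
Dale → Alder → Vale → Corby → Ivy → Orwell → Dale: 2+5+18+6+7+6 = 44
Dale → Alder → Vale → Corby → Orwell → Ivy → Dale: 2+5+18+11+7+11 = 54
Dale → Alder → Vale → Ivy → Corby → Orwell → Dale: 2+5+14+6+11+6 = 44
Dale → Alder → Vale → Ivy → Orwell → Corby → Dale: 2+5+14+7+11+15 = 54
Dale → Alder → Vale → Orwell → Corby → Ivy → Dale: 2+5+9+11+6+11 = 44
Dale → Alder → Vale → Orwell → Ivy → Corby → Dale: 2+5+9+7+6+15 = 44
Dale → Alder → Corby → Vale → Ivy → Orwell → Dale: 2+13+18+14+7+6 = 60
Dale → Alder → Corby → Vale → Orwell → Ivy → Dale: 2+13+18+9+7+11 = 60
Dale → Alder → Corby → Ivy → Vale → Orwell → Dale: 2+13+6+14+9+6 = 50
Dale → Alder → Corby → Ivy → Orwell → Vale → Dale: 2+13+6+7+9+3 = 40
Dale → Alder → Corby → Orwell → Vale → Ivy → Dale: 2+13+11+9+14+11 = 60
Dale → Alder → Corby → Orwell → Ivy → Vale → Dale: 2+13+11+7+14+3 = 50
Dale → Alder → Ivy → Vale → Corby → Orwell → Dale: 2+9+14+18+11+6 = 60
Dale → Alder → Ivy → Vale → Orwell → Corby → Dale: 2+9+14+9+11+15 = 60
… (46 more)
The minimum is 40.
One optimal route: Dale → Alder → Corby → Ivy → Orwell → Vale → Dale (or its reverse).

Minimum total distance: 40 blocks.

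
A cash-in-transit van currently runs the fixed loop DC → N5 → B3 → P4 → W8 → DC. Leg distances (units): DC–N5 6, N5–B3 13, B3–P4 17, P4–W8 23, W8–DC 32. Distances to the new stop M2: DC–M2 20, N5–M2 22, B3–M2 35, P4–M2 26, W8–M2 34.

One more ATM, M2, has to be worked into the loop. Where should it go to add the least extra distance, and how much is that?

Adding 22 by placing M2 on the W8–DC leg.

Insertion cost between consecutive stops i–j is d(i,M2) + d(M2,j) − d(i,j):
  between DC and N5: 20 + 22 − 6 = 36
  between N5 and B3: 22 + 35 − 13 = 44
  between B3 and P4: 35 + 26 − 17 = 44
  between P4 and W8: 26 + 34 − 23 = 37
  between W8 and DC: 34 + 20 − 32 = 22
Cheapest insertion is between W8 and DC, adding 22.
New total = 91 + 22 = 113.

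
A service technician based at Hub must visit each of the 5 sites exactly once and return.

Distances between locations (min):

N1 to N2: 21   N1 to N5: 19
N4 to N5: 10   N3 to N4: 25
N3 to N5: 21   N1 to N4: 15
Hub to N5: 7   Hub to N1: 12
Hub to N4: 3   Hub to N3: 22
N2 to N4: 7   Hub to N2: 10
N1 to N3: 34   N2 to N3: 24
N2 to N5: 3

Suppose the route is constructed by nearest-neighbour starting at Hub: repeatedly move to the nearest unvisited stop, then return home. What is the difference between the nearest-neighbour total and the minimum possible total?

Hub: N4=3, N5=7, N2=10, N1=12, N3=22 ⇒ N4
N4: N2=7, N5=10, N1=15, N3=25 ⇒ N2
N2: N5=3, N1=21, N3=24 ⇒ N5
N5: N1=19, N3=21 ⇒ N1
N1: N3=34 ⇒ N3
NN route Hub → N4 → N2 → N5 → N1 → N3 → Hub costs 88.
Optimal: Hub → N1 → N3 → N5 → N2 → N4 → Hub costs 80 (by enumerating all 60 distinct tours).
Excess = 88 − 80 = 8.

The nearest-neighbour route is 8 min longer than optimal.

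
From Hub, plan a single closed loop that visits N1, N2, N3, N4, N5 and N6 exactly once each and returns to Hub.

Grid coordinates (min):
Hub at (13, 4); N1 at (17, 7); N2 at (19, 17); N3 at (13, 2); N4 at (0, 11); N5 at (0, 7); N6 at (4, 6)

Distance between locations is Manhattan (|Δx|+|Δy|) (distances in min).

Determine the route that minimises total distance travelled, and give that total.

With 6 stops there are 6!/2 = 360 distinct round trips (a route and its reverse cost the same).
Hub-N1-N2-N3-N4-N5-N6-Hub: 7+12+21+22+4+5+11 = 82
Hub-N1-N2-N3-N4-N6-N5-Hub: 7+12+21+22+9+5+16 = 92
Hub-N1-N2-N3-N5-N4-N6-Hub: 7+12+21+18+4+9+11 = 82
Hub-N1-N2-N3-N5-N6-N4-Hub: 7+12+21+18+5+9+20 = 92
Hub-N1-N2-N3-N6-N4-N5-Hub: 7+12+21+13+9+4+16 = 82
Hub-N1-N2-N3-N6-N5-N4-Hub: 7+12+21+13+5+4+20 = 82
Hub-N1-N2-N4-N3-N5-N6-Hub: 7+12+25+22+18+5+11 = 100
Hub-N1-N2-N4-N3-N6-N5-Hub: 7+12+25+22+13+5+16 = 100
… (352 more)
Hub-N1-N2-N4-N5-N6-N3-Hub: 7+12+25+4+5+13+2 = 68  ← best
The minimum is 68.
One optimal route: Hub → N1 → N2 → N4 → N5 → N6 → N3 → Hub (or its reverse).

Shortest round trip = 68 min.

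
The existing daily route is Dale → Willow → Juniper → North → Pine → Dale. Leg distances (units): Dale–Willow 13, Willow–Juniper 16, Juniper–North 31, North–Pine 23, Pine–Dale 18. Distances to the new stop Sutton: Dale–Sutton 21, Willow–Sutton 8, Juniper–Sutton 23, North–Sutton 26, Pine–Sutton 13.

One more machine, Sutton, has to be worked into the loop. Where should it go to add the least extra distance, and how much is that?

Minimum extra distance: 15, inserting Sutton between Willow and Juniper.

Insertion cost between consecutive stops i–j is d(i,Sutton) + d(Sutton,j) − d(i,j):
  between Dale and Willow: 21 + 8 − 13 = 16
  between Willow and Juniper: 8 + 23 − 16 = 15
  between Juniper and North: 23 + 26 − 31 = 18
  between North and Pine: 26 + 13 − 23 = 16
  between Pine and Dale: 13 + 21 − 18 = 16
Cheapest insertion is between Willow and Juniper, adding 15.
New total = 101 + 15 = 116.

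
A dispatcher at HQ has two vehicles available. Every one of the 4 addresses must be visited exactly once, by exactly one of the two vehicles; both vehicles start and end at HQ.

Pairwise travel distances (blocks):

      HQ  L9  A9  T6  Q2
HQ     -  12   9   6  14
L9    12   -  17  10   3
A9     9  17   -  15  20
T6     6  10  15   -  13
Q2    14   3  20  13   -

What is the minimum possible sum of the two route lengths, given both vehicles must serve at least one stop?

There are 2^3 − 1 = 7 ways to divide the 4 stops into two non-empty groups. For each, the best each vehicle can do is its own shortest tour through its group:
  {L9} + {A9, T6, Q2}: 24 + 48 = 72
  {A9} + {L9, T6, Q2}: 18 + 33 = 51
  {L9, A9} + {T6, Q2}: 38 + 33 = 71
  {T6} + {L9, A9, Q2}: 12 + 43 = 55
  {L9, T6} + {A9, Q2}: 28 + 43 = 71
  {A9, T6} + {L9, Q2}: 30 + 29 = 59
  … (7 splits in total)
Best: vehicle 1 HQ → A9 → HQ = 18; vehicle 2 HQ → T6 → L9 → Q2 → HQ = 33; combined 51.

Minimum combined distance: 51 blocks.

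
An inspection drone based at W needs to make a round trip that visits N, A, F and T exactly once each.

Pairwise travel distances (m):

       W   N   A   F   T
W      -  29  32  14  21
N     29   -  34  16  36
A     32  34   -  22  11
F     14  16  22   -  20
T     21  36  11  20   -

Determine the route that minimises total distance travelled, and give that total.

Minimum total distance: 96 m.

There are 12 distinct closed tours to check (reversals are equivalent).
W→N→A→F→T→W: 29+34+22+20+21 = 126
W→N→A→T→F→W: 29+34+11+20+14 = 108
W→N→F→A→T→W: 29+16+22+11+21 = 99
W→N→F→T→A→W: 29+16+20+11+32 = 108
W→N→T→A→F→W: 29+36+11+22+14 = 112
W→N→T→F→A→W: 29+36+20+22+32 = 139
W→A→N→F→T→W: 32+34+16+20+21 = 123
W→A→N→T→F→W: 32+34+36+20+14 = 136
W→A→F→N→T→W: 32+22+16+36+21 = 127
W→A→T→N→F→W: 32+11+36+16+14 = 109
W→F→N→A→T→W: 14+16+34+11+21 = 96
W→F→A→N→T→W: 14+22+34+36+21 = 127
The minimum is 96.
One optimal route: W → F → N → A → T → W (or its reverse).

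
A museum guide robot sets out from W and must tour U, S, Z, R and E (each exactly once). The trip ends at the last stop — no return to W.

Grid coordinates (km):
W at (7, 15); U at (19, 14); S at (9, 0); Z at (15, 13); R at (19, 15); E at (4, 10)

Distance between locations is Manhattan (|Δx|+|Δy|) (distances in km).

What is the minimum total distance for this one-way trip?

Shortest open route: 47 km.

There are 5! = 120 possible orderings.
W - U - S - Z - R - E: 13+24+19+6+20 = 82
W - U - S - Z - E - R: 13+24+19+14+20 = 90
W - U - S - R - Z - E: 13+24+25+6+14 = 82
W - U - S - R - E - Z: 13+24+25+20+14 = 96
W - U - S - E - Z - R: 13+24+15+14+6 = 72
W - U - S - E - R - Z: 13+24+15+20+6 = 78
W - U - Z - S - R - E: 13+5+19+25+20 = 82
W - U - Z - S - E - R: 13+5+19+15+20 = 72
W - U - Z - R - S - E: 13+5+6+25+15 = 64
W - U - Z - R - E - S: 13+5+6+20+15 = 59
W - U - Z - E - S - R: 13+5+14+15+25 = 72
W - U - Z - E - R - S: 13+5+14+20+25 = 77
W - U - R - S - Z - E: 13+1+25+19+14 = 72
W - U - R - S - E - Z: 13+1+25+15+14 = 68
… (106 more)
W - R - U - Z - E - S: 12+1+5+14+15 = 47  ← best
The minimum is 47.
One shortest path: W → R → U → Z → E → S.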